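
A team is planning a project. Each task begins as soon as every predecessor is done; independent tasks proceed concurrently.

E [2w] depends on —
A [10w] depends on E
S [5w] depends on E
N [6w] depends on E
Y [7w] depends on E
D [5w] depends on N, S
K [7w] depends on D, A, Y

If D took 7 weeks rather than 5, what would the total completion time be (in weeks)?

The binding path is E→N→D→K = 2+6+5+7 = 20; finish at 20 weeks.
Since D is critical, the +2 change carries straight to that chain (now 22 weeks).
That remains the longest chain; total 22 weeks.

22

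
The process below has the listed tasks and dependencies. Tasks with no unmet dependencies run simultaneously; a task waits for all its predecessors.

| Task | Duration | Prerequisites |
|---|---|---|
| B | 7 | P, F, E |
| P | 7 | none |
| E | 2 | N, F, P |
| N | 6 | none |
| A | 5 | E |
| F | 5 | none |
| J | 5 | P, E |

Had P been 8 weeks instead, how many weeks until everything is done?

Actual critical path: P→E→B = 7+2+7 = 16 ⇒ 16 weeks.
P lies on that path, so at 8 weeks the path becomes 17 weeks.
That remains the longest chain; total 17 weeks.

17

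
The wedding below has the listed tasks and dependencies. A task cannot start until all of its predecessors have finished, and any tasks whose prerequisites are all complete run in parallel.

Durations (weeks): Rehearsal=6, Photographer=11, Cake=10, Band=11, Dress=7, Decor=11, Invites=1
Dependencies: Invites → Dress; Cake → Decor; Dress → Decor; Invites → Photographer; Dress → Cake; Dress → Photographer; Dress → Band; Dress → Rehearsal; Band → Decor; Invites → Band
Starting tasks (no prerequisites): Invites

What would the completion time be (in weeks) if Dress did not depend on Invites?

Original critical path: Invites→Dress→Band→Decor = 1+7+11+11 = 30 ⇒ 30 weeks.
Without Invites→Dress, Dress's earliest start moves from 1 to 0.
The longest chain is now Dress→Band→Decor = 7+11+11 = 29, so the schedule takes 29 weeks.

29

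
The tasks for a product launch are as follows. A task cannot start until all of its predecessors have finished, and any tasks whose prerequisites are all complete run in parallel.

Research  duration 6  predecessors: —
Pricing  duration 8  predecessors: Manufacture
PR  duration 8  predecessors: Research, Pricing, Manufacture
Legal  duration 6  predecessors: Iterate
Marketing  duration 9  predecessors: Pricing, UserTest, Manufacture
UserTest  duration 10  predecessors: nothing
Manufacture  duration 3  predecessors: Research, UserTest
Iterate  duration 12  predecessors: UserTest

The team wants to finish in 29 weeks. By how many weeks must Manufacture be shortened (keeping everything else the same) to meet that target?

1

Current finish: 30 weeks; target: 29.
Manufacture is on every critical path, so each week cut from Manufacture cuts the finish by one (this holds down to a finish of 28).
Need 30 − 29 = 1 week off Manufacture → Manufacture becomes 2 weeks, finish becomes 29.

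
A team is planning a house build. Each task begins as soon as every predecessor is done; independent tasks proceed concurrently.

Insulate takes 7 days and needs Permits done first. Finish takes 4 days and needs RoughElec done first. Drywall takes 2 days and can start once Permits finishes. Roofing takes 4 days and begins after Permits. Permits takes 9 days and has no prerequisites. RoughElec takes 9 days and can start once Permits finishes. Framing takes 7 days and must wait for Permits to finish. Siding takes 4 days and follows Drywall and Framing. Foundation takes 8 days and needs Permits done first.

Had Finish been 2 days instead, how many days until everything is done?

20

Actual critical path: Permits→RoughElec→Finish = 9+9+4 = 22 ⇒ 22 days.
Finish is on the critical path; changing it to 2 makes that path 20 days.
The binding chain switches to Permits→Framing→Siding = 9+7+4 = 20; finish 20 days.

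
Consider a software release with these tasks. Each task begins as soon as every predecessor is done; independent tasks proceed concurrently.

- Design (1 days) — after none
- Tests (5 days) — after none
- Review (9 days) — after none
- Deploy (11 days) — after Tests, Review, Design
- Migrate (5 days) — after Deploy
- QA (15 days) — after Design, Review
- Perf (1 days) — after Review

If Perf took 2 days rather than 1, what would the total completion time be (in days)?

As given, the longest chain is Review→Deploy→Migrate = 9+11+5 = 25, so the finish is 25 days.
Perf has 15 days of float (longest path through it is 10).
The critical path is still Review→Deploy→Migrate; finish is now 25 days.

25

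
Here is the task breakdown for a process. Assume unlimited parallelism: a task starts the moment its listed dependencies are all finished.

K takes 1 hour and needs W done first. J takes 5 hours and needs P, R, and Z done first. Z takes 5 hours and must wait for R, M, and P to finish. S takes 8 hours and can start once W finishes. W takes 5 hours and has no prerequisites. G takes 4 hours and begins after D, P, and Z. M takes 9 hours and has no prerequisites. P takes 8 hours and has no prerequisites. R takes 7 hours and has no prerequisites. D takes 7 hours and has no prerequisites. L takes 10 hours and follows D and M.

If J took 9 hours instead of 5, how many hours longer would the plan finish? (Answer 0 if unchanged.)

Baseline: M→Z→J = 9+5+5 = 19 → 19 hours.
Since J is critical, the +4 change carries straight to that chain (now 23 hours).
That remains the longest chain; total 23 hours.
Change in finish: 23 − 19 = +4 hours.

4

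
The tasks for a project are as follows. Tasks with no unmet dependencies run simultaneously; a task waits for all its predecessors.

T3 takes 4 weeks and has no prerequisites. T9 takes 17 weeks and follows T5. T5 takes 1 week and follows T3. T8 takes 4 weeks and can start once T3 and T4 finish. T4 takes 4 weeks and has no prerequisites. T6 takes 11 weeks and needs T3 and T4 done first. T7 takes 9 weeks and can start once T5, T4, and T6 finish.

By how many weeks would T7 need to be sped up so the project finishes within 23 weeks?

1

Current finish: 24 weeks; target: 23.
T7 is on every critical path, so each week cut from T7 cuts the finish by one (this holds down to a finish of 22).
Need 24 − 23 = 1 week off T7 → T7 becomes 8 weeks, finish becomes 23.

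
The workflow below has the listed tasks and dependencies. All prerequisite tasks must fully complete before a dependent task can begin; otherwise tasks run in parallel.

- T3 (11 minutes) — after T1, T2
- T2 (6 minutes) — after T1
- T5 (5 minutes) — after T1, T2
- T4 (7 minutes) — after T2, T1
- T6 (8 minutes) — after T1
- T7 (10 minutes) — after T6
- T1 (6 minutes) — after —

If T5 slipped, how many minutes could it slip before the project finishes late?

T1→T6→T7 = 6+8+10 = 24 sets the makespan at 24 minutes.
The longest chain containing T5 totals 17 minutes.
So T5 can slip 24 − 17 = 7 minutes.

7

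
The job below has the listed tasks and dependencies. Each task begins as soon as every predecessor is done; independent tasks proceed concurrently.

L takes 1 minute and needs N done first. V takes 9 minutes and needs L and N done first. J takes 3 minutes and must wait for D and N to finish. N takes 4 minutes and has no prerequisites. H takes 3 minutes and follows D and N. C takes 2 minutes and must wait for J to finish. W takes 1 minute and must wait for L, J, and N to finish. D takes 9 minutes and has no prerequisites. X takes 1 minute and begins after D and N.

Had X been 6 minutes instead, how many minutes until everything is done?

As given, the longest chain is N→L→V = 4+1+9 = 14, so the finish is 14 minutes.
X is off the critical path — its longest chain is 10 minutes, giving 4 of slack.
The binding chain switches to D→X = 9+6 = 15; finish 15 minutes.

15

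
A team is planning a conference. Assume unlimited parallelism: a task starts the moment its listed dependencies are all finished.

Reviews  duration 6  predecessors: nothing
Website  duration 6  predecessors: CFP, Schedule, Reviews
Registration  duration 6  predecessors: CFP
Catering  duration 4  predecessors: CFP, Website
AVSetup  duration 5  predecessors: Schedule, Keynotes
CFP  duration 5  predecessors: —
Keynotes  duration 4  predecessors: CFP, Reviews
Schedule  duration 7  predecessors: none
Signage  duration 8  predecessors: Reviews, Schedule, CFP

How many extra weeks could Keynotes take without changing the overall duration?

2

The longest chain is Schedule→Website→Catering = 7+6+4 = 17; overall finish 17 weeks.
The longest chain containing Keynotes totals 15 weeks.
Float = 17 − 15 = 2.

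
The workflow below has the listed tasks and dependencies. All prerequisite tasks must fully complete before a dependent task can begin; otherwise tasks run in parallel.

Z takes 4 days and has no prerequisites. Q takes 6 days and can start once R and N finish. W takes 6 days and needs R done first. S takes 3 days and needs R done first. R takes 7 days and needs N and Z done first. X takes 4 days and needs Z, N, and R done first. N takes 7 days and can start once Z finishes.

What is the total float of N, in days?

0

Z→N→R→Q = 4+7+7+6 = 24 sets the makespan at 24 days.
N finishes as early as 11 and must finish by 11.
So N can slip 11 − 11 = 0 days.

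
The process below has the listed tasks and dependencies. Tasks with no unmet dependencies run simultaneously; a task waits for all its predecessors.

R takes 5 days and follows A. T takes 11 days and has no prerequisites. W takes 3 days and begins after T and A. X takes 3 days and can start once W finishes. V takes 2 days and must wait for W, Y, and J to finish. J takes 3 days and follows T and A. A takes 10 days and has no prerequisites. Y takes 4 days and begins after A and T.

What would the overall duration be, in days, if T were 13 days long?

19

Baseline: T→W→X = 11+3+3 = 17 → 17 days.
Since T is critical, the +2 change carries straight to that chain (now 19 days).
The critical path is still T→W→X; finish is now 19 days.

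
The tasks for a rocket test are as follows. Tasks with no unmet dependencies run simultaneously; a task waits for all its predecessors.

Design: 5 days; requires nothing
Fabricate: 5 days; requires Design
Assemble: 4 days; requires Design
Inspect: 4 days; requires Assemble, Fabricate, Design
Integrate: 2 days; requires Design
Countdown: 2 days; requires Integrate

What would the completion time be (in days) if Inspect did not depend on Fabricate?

13

Original critical path: Design→Fabricate→Inspect = 5+5+4 = 14 ⇒ 14 days.
Without Fabricate→Inspect, Inspect's earliest start moves from 10 to 9.
After: Design→Assemble→Inspect = 5+4+4 = 13 → 13 days.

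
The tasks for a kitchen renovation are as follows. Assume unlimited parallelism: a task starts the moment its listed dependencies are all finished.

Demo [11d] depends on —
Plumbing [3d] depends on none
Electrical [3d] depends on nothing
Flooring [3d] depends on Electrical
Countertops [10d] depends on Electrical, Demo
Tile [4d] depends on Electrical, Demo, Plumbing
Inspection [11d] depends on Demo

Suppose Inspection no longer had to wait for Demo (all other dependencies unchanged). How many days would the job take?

Original critical path: Demo→Inspection = 11+11 = 22 ⇒ 22 days.
Without Demo→Inspection, Inspection's earliest start moves from 11 to 0.
After: Demo→Countertops = 11+10 = 21 → 21 days.

21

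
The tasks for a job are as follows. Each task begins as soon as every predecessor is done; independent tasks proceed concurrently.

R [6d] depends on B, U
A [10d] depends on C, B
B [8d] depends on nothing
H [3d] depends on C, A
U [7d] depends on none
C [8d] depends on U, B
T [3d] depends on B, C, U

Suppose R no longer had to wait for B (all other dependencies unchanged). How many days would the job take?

Original critical path: B→C→A→H = 8+8+10+3 = 29 ⇒ 29 days.
Without B→R, R's earliest start moves from 8 to 7.
After: B→C→A→H = 8+8+10+3 = 29 → 29 days.

29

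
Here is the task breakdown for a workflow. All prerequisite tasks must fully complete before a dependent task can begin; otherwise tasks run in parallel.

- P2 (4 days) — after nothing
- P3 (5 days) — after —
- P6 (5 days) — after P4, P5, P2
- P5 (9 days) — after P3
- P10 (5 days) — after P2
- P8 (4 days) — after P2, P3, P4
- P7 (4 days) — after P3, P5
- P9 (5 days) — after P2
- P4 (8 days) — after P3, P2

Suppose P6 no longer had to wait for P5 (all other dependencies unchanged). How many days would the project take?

18

Before: longest chain P3→P5→P6 = 5+9+5 = 19, finish 19.
Without P5→P6, P6's earliest start moves from 14 to 13.
After: P3→P4→P6 = 5+8+5 = 18 → 18 days.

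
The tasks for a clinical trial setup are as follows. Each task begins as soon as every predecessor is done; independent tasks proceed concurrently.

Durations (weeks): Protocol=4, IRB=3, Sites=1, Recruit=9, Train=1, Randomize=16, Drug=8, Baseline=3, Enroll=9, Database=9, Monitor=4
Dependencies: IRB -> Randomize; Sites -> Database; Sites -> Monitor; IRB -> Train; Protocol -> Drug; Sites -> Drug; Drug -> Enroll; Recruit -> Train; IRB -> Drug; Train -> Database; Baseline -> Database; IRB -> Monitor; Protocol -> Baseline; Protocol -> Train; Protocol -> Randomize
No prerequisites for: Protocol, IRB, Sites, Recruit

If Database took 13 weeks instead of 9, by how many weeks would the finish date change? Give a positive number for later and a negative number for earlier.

Baseline: Protocol→Drug→Enroll = 4+8+9 = 21 → 21 weeks.
The longest path through Database is only 19 weeks, so Database has float 2.
The binding chain switches to Recruit→Train→Database = 9+1+13 = 23; finish 23 weeks.
Change in finish: 23 − 21 = +2 weeks.

2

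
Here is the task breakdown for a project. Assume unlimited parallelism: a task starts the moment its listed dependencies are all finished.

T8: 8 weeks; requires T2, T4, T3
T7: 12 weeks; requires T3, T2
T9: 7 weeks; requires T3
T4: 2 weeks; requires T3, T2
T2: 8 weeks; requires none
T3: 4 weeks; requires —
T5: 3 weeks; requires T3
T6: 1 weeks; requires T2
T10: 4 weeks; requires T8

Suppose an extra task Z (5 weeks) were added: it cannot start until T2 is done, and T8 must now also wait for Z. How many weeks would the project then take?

Originally the project takes 22 weeks.
With Z inserted, T8 now waits for max(T2, T4, T3, Z).
New critical path: T2→Z→T8→T10 = 8+5+8+4 = 25 ⇒ 25 weeks.

25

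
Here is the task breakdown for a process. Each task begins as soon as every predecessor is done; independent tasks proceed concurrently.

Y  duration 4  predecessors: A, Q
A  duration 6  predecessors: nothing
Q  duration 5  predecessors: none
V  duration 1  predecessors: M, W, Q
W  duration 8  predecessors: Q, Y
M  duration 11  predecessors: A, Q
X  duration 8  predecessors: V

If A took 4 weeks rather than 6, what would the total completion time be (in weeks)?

26

Actual critical path: A→Y→W→V→X = 6+4+8+1+8 = 27 ⇒ 27 weeks.
A is on the critical path; changing it to 4 makes that path 25 weeks.
The binding chain switches to Q→Y→W→V→X = 5+4+8+1+8 = 26; finish 26 weeks.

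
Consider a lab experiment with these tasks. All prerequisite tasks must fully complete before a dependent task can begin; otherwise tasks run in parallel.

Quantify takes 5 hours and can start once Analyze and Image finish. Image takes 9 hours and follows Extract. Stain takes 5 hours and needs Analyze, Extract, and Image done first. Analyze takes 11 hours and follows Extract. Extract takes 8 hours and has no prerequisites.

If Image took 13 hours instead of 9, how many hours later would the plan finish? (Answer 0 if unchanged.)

2

Baseline: Extract→Analyze→Stain = 8+11+5 = 24 → 24 hours.
Image has 2 hours of float (longest path through it is 22).
New critical path: Extract→Image→Stain = 8+13+5 = 26 ⇒ 26 hours.
Change in finish: 26 − 24 = +2 hours.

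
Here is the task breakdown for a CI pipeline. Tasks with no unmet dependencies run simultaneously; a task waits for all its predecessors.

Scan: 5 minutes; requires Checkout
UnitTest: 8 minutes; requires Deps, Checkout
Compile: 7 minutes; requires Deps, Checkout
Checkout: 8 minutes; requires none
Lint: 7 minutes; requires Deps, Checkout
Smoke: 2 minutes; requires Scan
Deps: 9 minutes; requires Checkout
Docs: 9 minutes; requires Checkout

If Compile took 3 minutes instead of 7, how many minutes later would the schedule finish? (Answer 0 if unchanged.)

Critical path before the change: Checkout→Deps→UnitTest = 8+9+8 = 25 giving 25 minutes.
Compile has 1 minute of float (longest path through it is 24).
No other chain overtakes it, so the finish is 25 minutes.
Change in finish: 25 − 25 = +0 minutes.

0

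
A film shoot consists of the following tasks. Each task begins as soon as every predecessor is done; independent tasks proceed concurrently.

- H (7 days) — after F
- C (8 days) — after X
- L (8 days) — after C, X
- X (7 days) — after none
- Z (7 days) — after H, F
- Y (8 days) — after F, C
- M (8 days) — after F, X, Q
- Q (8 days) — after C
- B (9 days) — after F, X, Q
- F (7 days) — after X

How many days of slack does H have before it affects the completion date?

4

The longest chain is X→C→Q→B = 7+8+8+9 = 32; overall finish 32 days.
Longest path through H: 28 days (earliest finish 21, latest finish 25).
So H can slip 25 − 21 = 4 days.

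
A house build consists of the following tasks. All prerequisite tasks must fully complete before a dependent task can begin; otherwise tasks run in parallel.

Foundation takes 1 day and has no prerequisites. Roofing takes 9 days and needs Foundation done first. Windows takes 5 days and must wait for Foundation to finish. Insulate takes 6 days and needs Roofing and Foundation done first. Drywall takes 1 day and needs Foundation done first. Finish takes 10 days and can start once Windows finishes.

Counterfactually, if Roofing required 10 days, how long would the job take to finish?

The binding path is Foundation→Roofing→Insulate = 1+9+6 = 16; finish at 16 days.
Roofing is on the critical path; changing it to 10 makes that path 17 days.
No other chain overtakes it, so the finish is 17 days.

17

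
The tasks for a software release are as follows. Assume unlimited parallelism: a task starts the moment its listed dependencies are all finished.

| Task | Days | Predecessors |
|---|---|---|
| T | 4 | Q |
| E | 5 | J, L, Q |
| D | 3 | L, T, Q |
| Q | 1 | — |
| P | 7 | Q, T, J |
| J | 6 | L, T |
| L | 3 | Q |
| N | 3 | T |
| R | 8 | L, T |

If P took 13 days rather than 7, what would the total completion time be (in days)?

As given, the longest chain is Q→T→J→P = 1+4+6+7 = 18, so the finish is 18 days.
P is on the critical path; changing it to 13 makes that path 24 days.
That remains the longest chain; total 24 days.

24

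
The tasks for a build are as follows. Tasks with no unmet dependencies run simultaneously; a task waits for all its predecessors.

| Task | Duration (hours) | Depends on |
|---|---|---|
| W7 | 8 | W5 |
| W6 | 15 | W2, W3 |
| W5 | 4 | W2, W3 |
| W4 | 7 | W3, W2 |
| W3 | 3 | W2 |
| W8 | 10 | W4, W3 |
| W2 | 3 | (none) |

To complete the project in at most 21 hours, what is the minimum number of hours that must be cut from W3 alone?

Current finish: 23 hours; target: 21.
W3 is on every critical path, so each hour cut from W3 cuts the finish by one (this holds down to a finish of 21).
Need 23 − 21 = 2 hours off W3 → W3 becomes 1 hour, finish becomes 21.

2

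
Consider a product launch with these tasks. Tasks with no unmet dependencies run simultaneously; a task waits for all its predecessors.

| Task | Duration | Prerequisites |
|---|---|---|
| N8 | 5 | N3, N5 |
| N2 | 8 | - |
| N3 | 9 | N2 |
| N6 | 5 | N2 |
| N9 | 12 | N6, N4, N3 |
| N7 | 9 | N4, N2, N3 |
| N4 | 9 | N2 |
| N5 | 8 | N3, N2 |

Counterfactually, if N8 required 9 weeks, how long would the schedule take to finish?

34

As given, the longest chain is N2→N3→N5→N8 = 8+9+8+5 = 30, so the finish is 30 weeks.
N8 is on the critical path; changing it to 9 makes that path 34 weeks.
The critical path is still N2→N3→N5→N8; finish is now 34 weeks.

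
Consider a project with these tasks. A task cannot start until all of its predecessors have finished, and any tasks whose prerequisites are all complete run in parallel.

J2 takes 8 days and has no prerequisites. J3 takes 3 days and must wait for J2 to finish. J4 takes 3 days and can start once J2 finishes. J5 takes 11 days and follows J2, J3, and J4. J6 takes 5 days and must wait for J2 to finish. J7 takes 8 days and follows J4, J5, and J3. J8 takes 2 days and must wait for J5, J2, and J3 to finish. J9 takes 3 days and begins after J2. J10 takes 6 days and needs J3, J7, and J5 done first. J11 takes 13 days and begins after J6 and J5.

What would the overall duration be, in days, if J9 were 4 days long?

36

The binding path is J2→J3→J5→J7→J10 = 8+3+11+8+6 = 36; finish at 36 days.
The longest path through J9 is only 11 days, so J9 has float 25.
The critical path is still J2→J3→J5→J7→J10; finish is now 36 days.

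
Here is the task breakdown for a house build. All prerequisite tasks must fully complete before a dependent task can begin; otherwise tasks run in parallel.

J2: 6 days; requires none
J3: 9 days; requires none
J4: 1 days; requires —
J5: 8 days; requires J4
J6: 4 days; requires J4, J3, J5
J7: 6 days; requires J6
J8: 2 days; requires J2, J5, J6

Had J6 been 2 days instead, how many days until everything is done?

Baseline: J3→J6→J7 = 9+4+6 = 19 → 19 days.
J6 lies on that path, so at 2 days the path becomes 17 days.
No other chain overtakes it, so the finish is 17 days.

17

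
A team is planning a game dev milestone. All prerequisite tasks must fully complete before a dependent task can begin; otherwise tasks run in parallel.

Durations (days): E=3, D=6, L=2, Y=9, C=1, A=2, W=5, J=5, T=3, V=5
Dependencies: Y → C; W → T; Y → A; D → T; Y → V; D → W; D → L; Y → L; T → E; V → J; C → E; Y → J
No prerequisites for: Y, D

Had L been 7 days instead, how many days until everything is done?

The binding path is Y→V→J = 9+5+5 = 19; finish at 19 days.
L is off the critical path — its longest chain is 11 days, giving 8 of slack.
No other chain overtakes it, so the finish is 19 days.

19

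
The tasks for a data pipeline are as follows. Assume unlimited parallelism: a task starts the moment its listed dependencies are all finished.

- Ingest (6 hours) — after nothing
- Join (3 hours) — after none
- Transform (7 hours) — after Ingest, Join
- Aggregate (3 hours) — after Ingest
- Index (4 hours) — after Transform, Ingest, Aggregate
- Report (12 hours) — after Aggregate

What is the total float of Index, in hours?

The longest chain is Ingest→Aggregate→Report = 6+3+12 = 21; overall finish 21 hours.
Longest path through Index: 17 hours (earliest finish 17, latest finish 21).
Float = 21 − 17 = 4.

4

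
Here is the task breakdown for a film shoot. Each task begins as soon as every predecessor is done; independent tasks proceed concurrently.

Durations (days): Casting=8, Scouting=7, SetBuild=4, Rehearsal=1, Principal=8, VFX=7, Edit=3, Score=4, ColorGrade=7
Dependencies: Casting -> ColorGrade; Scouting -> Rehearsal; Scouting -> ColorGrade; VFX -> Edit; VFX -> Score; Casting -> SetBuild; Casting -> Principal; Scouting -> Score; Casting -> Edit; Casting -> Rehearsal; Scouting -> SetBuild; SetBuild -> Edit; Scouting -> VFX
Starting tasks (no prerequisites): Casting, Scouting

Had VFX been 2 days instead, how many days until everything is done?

16

As given, the longest chain is Scouting→VFX→Score = 7+7+4 = 18, so the finish is 18 days.
VFX is on the critical path; changing it to 2 makes that path 13 days.
Now Casting→Principal = 8+8 = 16 is longest, so the finish becomes 16 days.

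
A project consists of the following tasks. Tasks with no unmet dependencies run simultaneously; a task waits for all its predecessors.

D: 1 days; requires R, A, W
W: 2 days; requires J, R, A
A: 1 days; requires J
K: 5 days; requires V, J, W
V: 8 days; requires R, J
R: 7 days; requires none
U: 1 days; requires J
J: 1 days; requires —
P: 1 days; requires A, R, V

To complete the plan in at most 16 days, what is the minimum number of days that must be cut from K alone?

Current finish: 20 days; target: 16.
K is on every critical path, so each day cut from K cuts the finish by one (this holds down to a finish of 16).
Need 20 − 16 = 4 days off K → K becomes 1 day, finish becomes 16.

4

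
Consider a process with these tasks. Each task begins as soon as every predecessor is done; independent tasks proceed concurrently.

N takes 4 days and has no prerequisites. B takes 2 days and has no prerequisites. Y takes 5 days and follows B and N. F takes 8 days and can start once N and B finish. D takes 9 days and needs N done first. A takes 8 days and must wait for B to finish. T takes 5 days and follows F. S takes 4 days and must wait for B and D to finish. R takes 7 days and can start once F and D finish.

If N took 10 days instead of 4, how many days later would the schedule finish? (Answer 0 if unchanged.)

6

As given, the longest chain is N→D→R = 4+9+7 = 20, so the finish is 20 days.
Since N is critical, the +6 change carries straight to that chain (now 26 days).
That remains the longest chain; total 26 days.
Change in finish: 26 − 20 = +6 days.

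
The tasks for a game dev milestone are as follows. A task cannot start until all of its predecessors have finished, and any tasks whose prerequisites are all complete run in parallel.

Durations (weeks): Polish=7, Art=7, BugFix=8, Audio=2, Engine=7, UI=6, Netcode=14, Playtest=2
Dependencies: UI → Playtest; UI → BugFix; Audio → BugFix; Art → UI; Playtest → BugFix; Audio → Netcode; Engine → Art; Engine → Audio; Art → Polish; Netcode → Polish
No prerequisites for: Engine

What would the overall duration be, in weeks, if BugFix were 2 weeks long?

As given, the longest chain is Engine→Art→UI→Playtest→BugFix = 7+7+6+2+8 = 30, so the finish is 30 weeks.
BugFix lies on that path, so at 2 weeks the path becomes 24 weeks.
Now Engine→Audio→Netcode→Polish = 7+2+14+7 = 30 is longest, so the finish becomes 30 weeks.

30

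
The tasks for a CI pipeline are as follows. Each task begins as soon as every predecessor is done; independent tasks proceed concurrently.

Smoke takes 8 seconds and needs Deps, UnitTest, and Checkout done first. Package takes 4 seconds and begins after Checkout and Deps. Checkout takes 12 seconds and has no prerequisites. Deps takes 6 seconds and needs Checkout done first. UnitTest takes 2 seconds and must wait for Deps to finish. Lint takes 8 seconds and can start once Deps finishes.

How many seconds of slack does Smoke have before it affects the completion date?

Critical path: Checkout→Deps→UnitTest→Smoke = 12+6+2+8 = 28, so the finish is 28 seconds.
The longest chain containing Smoke totals 28 seconds.
Slack of Smoke = 20 − 20 = 0 seconds.

0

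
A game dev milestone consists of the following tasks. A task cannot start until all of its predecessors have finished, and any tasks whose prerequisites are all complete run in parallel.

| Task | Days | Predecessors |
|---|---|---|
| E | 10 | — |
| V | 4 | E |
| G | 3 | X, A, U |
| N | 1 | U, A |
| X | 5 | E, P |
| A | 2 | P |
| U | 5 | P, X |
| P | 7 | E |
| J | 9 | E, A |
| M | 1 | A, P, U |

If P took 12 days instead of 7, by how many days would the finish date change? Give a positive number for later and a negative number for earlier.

Actual critical path: E→P→X→U→G = 10+7+5+5+3 = 30 ⇒ 30 days.
Since P is critical, the +5 change carries straight to that chain (now 35 days).
That remains the longest chain; total 35 days.
Change in finish: 35 − 30 = +5 days.

5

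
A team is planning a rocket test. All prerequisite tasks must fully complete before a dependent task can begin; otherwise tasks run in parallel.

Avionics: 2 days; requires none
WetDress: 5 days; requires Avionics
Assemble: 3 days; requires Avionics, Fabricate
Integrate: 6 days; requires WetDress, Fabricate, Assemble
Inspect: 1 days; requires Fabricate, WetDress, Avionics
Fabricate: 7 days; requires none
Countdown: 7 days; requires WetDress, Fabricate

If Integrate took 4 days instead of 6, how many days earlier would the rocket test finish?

Critical path before the change: Fabricate→Assemble→Integrate = 7+3+6 = 16 giving 16 days.
Integrate is on the critical path; changing it to 4 makes that path 14 days.
The critical path is still Fabricate→Assemble→Integrate; finish is now 14 days.
Change in finish: 14 − 16 = -2 days.

2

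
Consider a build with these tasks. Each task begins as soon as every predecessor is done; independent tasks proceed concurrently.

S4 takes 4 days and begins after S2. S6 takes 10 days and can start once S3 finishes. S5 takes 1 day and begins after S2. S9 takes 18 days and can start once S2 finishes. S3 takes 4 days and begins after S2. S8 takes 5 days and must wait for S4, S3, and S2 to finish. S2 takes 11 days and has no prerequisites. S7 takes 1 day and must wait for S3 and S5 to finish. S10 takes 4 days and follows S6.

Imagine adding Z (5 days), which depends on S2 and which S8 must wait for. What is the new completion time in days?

Originally the plan takes 29 days.
With Z inserted, S8 now waits for max(S4, S3, S2, Z).
New critical path: S2→S3→S6→S10 = 11+4+10+4 = 29 ⇒ 29 days.

29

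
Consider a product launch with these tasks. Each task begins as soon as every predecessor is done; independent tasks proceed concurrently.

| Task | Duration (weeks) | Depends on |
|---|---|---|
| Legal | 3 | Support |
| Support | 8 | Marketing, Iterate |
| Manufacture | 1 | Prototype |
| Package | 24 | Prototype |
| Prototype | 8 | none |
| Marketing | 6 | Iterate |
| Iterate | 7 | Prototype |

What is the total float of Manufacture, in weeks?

23

Prototype→Iterate→Marketing→Support→Legal = 8+7+6+8+3 = 32 sets the makespan at 32 weeks.
Longest path through Manufacture: 9 weeks (earliest finish 9, latest finish 32).
So Manufacture can slip 32 − 9 = 23 weeks.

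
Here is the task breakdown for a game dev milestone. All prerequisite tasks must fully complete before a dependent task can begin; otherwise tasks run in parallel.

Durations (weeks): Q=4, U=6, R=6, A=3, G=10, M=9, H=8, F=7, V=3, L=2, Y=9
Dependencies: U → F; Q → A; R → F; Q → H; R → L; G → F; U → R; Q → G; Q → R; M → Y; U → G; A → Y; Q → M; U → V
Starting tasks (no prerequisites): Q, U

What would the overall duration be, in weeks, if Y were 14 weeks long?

Critical path before the change: U→G→F = 6+10+7 = 23 giving 23 weeks.
Y has 1 week of float (longest path through it is 22).
New critical path: Q→M→Y = 4+9+14 = 27 ⇒ 27 weeks.

27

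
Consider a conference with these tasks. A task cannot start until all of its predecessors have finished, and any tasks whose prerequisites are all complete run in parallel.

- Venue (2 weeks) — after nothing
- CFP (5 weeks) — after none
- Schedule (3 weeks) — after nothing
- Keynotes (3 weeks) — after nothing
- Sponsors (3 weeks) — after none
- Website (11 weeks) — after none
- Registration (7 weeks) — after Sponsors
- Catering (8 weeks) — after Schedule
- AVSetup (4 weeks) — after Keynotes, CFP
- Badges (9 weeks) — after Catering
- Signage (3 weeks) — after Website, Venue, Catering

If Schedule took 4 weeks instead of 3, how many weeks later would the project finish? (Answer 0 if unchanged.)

Critical path before the change: Schedule→Catering→Badges = 3+8+9 = 20 giving 20 weeks.
Since Schedule is critical, the +1 change carries straight to that chain (now 21 weeks).
That remains the longest chain; total 21 weeks.
Change in finish: 21 − 20 = +1 weeks.

1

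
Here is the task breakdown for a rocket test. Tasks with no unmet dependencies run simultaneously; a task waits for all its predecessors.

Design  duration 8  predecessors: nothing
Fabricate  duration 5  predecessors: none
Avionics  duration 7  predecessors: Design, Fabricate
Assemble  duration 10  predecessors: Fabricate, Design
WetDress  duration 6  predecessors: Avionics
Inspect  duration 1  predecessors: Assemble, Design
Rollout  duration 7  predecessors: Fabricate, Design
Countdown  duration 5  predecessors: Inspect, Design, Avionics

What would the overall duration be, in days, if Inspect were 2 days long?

25

Critical path before the change: Design→Assemble→Inspect→Countdown = 8+10+1+5 = 24 giving 24 days.
Since Inspect is critical, the +1 change carries straight to that chain (now 25 days).
No other chain overtakes it, so the finish is 25 days.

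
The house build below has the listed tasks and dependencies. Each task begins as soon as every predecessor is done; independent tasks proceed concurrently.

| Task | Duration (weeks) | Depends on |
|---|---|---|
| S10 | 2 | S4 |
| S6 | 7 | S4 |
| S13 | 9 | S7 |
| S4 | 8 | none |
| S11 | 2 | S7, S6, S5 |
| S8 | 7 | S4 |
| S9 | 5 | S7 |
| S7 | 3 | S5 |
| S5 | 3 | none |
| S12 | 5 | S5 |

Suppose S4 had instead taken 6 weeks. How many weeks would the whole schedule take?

Actual critical path: S4→S6→S11 = 8+7+2 = 17 ⇒ 17 weeks.
S4 is on the critical path; changing it to 6 makes that path 15 weeks.
The critical path is still S4→S6→S11; finish is now 15 weeks.

15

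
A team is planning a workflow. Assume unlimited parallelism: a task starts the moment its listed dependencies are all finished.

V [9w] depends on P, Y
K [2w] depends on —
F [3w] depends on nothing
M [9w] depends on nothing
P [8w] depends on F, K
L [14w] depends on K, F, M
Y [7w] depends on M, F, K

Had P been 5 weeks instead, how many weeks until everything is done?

25

Actual critical path: M→Y→V = 9+7+9 = 25 ⇒ 25 weeks.
P is off the critical path — its longest chain is 20 weeks, giving 5 of slack.
No other chain overtakes it, so the finish is 25 weeks.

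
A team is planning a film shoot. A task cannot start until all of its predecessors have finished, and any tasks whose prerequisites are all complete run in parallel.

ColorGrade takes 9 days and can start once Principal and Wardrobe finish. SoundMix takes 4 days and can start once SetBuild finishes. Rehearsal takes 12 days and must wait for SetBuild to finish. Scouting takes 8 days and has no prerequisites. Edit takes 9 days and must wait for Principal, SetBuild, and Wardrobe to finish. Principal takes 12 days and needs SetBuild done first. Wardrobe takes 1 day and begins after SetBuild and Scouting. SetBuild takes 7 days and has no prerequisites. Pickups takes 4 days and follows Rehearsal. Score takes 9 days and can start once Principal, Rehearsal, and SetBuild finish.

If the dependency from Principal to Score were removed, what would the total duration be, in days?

28

With the dependency in place, SetBuild→Rehearsal→Score = 7+12+9 = 28 sets the finish at 28 days.
Dropping Principal→Score doesn't change Score's earliest start (19); another predecessor still binds.
New critical path: SetBuild→Rehearsal→Score = 7+12+9 = 28 ⇒ 28 days.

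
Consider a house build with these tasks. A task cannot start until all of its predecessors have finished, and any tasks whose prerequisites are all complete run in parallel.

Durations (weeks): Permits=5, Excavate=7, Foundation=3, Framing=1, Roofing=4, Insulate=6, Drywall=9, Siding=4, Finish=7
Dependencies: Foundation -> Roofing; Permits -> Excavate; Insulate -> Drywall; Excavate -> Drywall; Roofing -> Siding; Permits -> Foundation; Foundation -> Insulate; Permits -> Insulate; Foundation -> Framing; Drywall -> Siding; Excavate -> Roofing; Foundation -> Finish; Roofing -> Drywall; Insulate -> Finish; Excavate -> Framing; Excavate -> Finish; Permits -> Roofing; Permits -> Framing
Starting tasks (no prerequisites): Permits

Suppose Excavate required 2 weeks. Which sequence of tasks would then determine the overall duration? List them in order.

Permits, Foundation, Insulate, Drywall, Siding

Actual critical path: Permits→Excavate→Roofing→Drywall→Siding = 5+7+4+9+4 = 29 ⇒ 29 weeks.
Excavate is on the critical path; changing it to 2 makes that path 24 weeks.
The binding chain switches to Permits→Foundation→Insulate→Drywall→Siding = 5+3+6+9+4 = 27; finish 27 weeks.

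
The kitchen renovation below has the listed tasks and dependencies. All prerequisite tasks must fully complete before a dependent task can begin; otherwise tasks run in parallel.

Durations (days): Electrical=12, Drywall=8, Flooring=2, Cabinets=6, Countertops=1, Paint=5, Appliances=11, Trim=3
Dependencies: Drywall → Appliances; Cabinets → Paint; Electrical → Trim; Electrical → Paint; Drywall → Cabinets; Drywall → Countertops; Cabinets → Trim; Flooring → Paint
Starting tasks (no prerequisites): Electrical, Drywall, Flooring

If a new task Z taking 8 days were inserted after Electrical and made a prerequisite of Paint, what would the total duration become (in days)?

Originally the project takes 19 days.
With Z inserted, Paint now waits for max(Cabinets, Flooring, Electrical, Z).
New critical path: Electrical→Z→Paint = 12+8+5 = 25 ⇒ 25 days.

25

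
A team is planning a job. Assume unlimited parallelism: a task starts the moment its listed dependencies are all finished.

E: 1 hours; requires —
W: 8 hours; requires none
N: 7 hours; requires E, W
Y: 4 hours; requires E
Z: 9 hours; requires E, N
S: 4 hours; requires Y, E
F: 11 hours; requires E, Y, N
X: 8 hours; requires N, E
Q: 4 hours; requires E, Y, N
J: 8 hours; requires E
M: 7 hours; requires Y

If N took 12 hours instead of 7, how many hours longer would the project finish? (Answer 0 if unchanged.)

Critical path before the change: W→N→F = 8+7+11 = 26 giving 26 hours.
N is on the critical path; changing it to 12 makes that path 31 hours.
The critical path is still W→N→F; finish is now 31 hours.
Change in finish: 31 − 26 = +5 hours.

5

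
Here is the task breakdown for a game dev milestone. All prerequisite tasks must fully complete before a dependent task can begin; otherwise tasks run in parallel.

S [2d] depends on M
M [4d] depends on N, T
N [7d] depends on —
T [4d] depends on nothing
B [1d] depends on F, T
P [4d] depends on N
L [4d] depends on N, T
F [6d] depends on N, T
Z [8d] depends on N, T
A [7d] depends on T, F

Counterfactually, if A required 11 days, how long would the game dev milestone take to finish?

As given, the longest chain is N→F→A = 7+6+7 = 20, so the finish is 20 days.
Since A is critical, the +4 change carries straight to that chain (now 24 days).
The critical path is still N→F→A; finish is now 24 days.

24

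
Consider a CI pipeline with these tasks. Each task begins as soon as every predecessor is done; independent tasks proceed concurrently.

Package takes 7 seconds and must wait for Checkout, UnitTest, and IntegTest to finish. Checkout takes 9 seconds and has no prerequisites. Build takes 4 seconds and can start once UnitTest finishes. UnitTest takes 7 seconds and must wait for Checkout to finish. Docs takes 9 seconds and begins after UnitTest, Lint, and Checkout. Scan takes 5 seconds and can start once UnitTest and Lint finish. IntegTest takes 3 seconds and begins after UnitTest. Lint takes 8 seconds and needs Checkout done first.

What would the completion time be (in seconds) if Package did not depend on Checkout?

Before: longest chain Checkout→Lint→Docs = 9+8+9 = 26, finish 26.
Dropping Checkout→Package doesn't change Package's earliest start (19); another predecessor still binds.
After: Checkout→Lint→Docs = 9+8+9 = 26 → 26 seconds.

26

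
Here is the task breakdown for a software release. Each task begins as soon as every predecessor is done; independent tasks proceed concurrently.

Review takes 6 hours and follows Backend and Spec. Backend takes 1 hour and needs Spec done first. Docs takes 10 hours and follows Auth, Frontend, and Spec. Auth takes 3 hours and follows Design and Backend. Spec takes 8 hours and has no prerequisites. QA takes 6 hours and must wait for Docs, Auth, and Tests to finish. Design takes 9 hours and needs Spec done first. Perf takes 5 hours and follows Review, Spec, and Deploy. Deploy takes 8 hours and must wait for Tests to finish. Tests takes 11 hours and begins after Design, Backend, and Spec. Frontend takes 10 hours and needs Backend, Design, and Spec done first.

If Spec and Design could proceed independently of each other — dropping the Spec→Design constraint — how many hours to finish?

35

Before: longest chain Spec→Design→Frontend→Docs→QA = 8+9+10+10+6 = 43, finish 43.
Without Spec→Design, Design's earliest start moves from 8 to 0.
The longest chain is now Spec→Backend→Frontend→Docs→QA = 8+1+10+10+6 = 35, so the plan takes 35 hours.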